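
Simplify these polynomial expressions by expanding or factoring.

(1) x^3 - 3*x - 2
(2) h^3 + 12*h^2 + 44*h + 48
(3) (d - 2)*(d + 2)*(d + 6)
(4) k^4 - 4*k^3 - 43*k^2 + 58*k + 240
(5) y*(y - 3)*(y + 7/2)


(1) = (x - 2)*(x + 1)^2
(2) = (h + 2)*(h + 4)*(h + 6)
(3) = d^3 + 6*d^2 - 4*d - 24
(4) = (k - 8)*(k - 3)*(k + 2)*(k + 5)
(5) = y^3 + y^2/2 - 21*y/2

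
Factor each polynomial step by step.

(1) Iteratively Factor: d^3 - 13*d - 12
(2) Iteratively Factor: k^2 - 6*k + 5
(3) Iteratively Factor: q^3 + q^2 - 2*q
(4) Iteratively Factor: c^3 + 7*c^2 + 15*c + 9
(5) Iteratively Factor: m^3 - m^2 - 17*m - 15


(1) = (d - 4)*(d^2 + 4*d + 3) = (d - 4)*(d + 1)*(d + 3)
(2) = (k - 5)*(k - 1)
(3) = (q - 1)*(q^2 + 2*q) = (q - 1)*(q + 2)*(q)
(4) = (c + 3)*(c^2 + 4*c + 3) = (c + 1)*(c + 3)*(c + 3)
(5) = (m + 1)*(m^2 - 2*m - 15) = (m - 5)*(m + 1)*(m + 3)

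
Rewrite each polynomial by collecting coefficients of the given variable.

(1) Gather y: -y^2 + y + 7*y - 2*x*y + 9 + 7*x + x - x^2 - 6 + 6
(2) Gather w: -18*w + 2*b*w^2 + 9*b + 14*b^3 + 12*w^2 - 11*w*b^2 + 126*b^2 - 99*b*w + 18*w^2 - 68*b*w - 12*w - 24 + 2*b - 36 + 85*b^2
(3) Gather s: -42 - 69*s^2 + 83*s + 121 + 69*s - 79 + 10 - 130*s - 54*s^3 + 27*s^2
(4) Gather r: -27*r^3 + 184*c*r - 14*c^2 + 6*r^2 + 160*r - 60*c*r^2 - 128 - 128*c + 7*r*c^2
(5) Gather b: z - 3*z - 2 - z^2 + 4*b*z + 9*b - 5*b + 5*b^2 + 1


(1) = -x^2 + 8*x - y^2 + y*(8 - 2*x) + 9
(2) = 14*b^3 + 211*b^2 + 11*b + w^2*(2*b + 30) + w*(-11*b^2 - 167*b - 30) - 60
(3) = -54*s^3 - 42*s^2 + 22*s + 10
(4) = -14*c^2 - 128*c - 27*r^3 + r^2*(6 - 60*c) + r*(7*c^2 + 184*c + 160) - 128
(5) = 5*b^2 + b*(4*z + 4) - z^2 - 2*z - 1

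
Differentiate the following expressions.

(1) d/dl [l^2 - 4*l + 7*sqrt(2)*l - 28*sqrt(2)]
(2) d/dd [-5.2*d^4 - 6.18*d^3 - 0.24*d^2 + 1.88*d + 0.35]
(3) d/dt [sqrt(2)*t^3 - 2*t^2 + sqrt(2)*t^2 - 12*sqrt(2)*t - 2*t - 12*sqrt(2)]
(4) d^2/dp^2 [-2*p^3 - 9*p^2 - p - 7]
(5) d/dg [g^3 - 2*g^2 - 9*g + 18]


(1) = 2*l - 4 + 7*sqrt(2)
(2) = -20.8*d^3 - 18.54*d^2 - 0.48*d + 1.88
(3) = 3*sqrt(2)*t^2 - 4*t + 2*sqrt(2)*t - 12*sqrt(2) - 2
(4) = -12*p - 18
(5) = 3*g^2 - 4*g - 9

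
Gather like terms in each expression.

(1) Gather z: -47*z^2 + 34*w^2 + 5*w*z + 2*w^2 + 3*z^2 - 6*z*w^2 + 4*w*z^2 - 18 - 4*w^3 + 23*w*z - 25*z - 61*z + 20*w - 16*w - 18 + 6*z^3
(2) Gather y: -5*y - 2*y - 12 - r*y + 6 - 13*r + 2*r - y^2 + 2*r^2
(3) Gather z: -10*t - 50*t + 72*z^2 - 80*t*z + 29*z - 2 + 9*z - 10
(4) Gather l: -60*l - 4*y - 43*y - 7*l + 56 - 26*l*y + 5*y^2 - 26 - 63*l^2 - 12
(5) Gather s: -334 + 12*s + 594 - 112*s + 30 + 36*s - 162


(1) = -4*w^3 + 36*w^2 + 4*w + 6*z^3 + z^2*(4*w - 44) + z*(-6*w^2 + 28*w - 86) - 36
(2) = 2*r^2 - 11*r - y^2 + y*(-r - 7) - 6
(3) = -60*t + 72*z^2 + z*(38 - 80*t) - 12
(4) = -63*l^2 + l*(-26*y - 67) + 5*y^2 - 47*y + 18
(5) = 128 - 64*s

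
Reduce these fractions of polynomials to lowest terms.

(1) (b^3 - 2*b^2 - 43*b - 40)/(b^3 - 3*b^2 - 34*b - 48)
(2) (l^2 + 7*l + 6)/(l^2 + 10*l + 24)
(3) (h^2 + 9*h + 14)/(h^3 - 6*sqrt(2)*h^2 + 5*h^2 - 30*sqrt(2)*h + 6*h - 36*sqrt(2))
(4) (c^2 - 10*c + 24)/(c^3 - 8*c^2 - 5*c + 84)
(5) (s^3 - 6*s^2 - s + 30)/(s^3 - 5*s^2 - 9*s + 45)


(1) = (b^2 + 6*b + 5)/(b^2 + 5*b + 6)
(2) = (l + 1)/(l + 4)
(3) = (h + 7)/(h^2 + h*(3 - 6*sqrt(2)) - 18*sqrt(2))
(4) = (c - 6)/(c^2 - 4*c - 21)
(5) = (s + 2)/(s + 3)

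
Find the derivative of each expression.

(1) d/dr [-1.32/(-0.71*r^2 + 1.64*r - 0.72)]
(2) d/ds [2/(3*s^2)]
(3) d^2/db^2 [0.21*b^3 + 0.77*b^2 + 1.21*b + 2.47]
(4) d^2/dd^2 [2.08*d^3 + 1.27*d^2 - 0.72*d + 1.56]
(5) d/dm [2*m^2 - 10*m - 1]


(1) = (2.1648 - 1.8744*r)/(0.71*r^2 - 1.64*r + 0.72)^2
(2) = -4/(3*s^3)
(3) = 1.26*b + 1.54
(4) = 12.48*d + 2.54
(5) = 4*m - 10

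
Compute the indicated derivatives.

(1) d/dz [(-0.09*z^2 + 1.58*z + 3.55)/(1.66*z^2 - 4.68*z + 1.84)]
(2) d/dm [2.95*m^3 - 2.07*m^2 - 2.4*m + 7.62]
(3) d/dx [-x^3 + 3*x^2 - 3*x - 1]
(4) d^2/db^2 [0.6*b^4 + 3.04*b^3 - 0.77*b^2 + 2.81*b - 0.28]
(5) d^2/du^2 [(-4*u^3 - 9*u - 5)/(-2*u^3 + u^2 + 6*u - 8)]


(1) = (-2.2016*z^2 - 12.1172*z + 19.5212)/(2.7556*z^4 - 15.5376*z^3 + 28.0112*z^2 - 17.2224*z + 3.3856)
(2) = 8.85*m^2 - 4.14*m - 2.4
(3) = -3*x^2 + 6*x - 3
(4) = 7.2*b^2 + 18.24*b - 1.54
(5) = 2*(8*u^6 + 252*u^5 - 318*u^4 + 213*u^3 - 1605*u^2 + 834*u + 652)/(8*u^9 - 12*u^8 - 66*u^7 + 167*u^6 + 102*u^5 - 660*u^4 + 456*u^3 + 672*u^2 - 1152*u + 512)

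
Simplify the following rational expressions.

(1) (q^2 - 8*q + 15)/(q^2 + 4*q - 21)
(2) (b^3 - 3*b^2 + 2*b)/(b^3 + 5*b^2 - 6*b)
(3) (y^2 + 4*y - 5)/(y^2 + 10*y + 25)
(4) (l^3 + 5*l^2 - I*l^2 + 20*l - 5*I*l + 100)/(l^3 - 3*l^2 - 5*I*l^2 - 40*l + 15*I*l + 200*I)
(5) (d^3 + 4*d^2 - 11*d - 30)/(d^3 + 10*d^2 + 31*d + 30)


(1) = (q - 5)/(q + 7)
(2) = (b - 2)/(b + 6)
(3) = (y - 1)/(y + 5)
(4) = (l + 4*I)/(l - 8)
(5) = (d - 3)/(d + 3)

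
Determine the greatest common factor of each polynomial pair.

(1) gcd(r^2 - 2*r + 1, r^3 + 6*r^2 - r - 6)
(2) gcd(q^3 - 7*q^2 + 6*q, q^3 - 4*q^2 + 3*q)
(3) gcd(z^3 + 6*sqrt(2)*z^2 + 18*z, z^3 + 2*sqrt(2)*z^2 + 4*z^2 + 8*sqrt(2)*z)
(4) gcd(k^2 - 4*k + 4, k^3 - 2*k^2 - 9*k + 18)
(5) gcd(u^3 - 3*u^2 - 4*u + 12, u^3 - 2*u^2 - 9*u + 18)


(1) = gcd((r - 1)^2, (r - 1)*(r + 1)*(r + 6)) = r - 1
(2) = gcd(q*(q - 6)*(q - 1), q*(q - 3)*(q - 1)) = q^2 - q
(3) = gcd(z*(z + 3*sqrt(2))^2, z*(z + 4)*(z + 2*sqrt(2))) = z
(4) = k - 2
(5) = gcd((u - 3)*(u - 2)*(u + 2), (u - 3)*(u - 2)*(u + 3)) = u^2 - 5*u + 6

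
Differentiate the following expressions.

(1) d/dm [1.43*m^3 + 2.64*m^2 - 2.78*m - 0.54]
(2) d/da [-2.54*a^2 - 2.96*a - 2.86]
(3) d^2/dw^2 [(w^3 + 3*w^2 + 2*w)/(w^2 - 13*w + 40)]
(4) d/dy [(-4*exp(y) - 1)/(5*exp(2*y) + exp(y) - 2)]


(1) = 4.29*m^2 + 5.28*m - 2.78
(2) = -5.08*a - 2.96
(3) = 20*(17*w^3 - 192*w^2 + 456*w + 584)/(w^6 - 39*w^5 + 627*w^4 - 5317*w^3 + 25080*w^2 - 62400*w + 64000)
(4) = ((4*exp(y) + 1)*(10*exp(y) + 1) - 20*exp(2*y) - 4*exp(y) + 8)*exp(y)/(5*exp(2*y) + exp(y) - 2)^2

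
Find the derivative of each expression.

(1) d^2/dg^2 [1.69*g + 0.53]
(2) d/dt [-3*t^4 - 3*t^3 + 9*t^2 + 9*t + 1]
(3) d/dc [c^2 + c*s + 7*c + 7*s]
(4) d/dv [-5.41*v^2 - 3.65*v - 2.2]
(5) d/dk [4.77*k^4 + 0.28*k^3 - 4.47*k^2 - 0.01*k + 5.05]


(1) = 0
(2) = -12*t^3 - 9*t^2 + 18*t + 9
(3) = 2*c + s + 7
(4) = -10.82*v - 3.65
(5) = 19.08*k^3 + 0.84*k^2 - 8.94*k - 0.01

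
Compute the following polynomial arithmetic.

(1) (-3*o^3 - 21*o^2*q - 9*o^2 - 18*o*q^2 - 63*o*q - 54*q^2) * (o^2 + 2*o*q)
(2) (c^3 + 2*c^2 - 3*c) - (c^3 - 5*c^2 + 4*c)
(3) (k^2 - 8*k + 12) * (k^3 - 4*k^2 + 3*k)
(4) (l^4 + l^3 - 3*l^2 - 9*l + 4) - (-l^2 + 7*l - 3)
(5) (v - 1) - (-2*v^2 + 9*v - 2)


(1) = -3*o^5 - 27*o^4*q - 9*o^4 - 60*o^3*q^2 - 81*o^3*q - 36*o^2*q^3 - 180*o^2*q^2 - 108*o*q^3
(2) = 7*c^2 - 7*c
(3) = k^5 - 12*k^4 + 47*k^3 - 72*k^2 + 36*k
(4) = l^4 + l^3 - 2*l^2 - 16*l + 7
(5) = 2*v^2 - 8*v + 1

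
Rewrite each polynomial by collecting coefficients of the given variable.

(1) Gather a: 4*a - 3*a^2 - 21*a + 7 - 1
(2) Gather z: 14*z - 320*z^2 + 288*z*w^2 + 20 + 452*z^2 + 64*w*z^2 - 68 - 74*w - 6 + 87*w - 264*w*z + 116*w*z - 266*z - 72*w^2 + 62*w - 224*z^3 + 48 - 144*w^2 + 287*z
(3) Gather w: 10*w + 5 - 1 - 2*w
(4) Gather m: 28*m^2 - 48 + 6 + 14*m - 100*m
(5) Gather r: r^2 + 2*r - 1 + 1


(1) = -3*a^2 - 17*a + 6
(2) = -216*w^2 + 75*w - 224*z^3 + z^2*(64*w + 132) + z*(288*w^2 - 148*w + 35) - 6
(3) = 8*w + 4
(4) = 28*m^2 - 86*m - 42
(5) = r^2 + 2*r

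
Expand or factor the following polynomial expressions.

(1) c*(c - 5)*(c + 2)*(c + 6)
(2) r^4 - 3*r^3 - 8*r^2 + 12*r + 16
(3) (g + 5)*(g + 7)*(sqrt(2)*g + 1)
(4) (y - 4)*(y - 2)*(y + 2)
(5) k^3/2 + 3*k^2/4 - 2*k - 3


(1) = c^4 + 3*c^3 - 28*c^2 - 60*c
(2) = (r - 4)*(r - 2)*(r + 1)*(r + 2)
(3) = sqrt(2)*g^3 + g^2 + 12*sqrt(2)*g^2 + 12*g + 35*sqrt(2)*g + 35
(4) = y^3 - 4*y^2 - 4*y + 16
(5) = (k/2 + 1)*(k - 2)*(k + 3/2)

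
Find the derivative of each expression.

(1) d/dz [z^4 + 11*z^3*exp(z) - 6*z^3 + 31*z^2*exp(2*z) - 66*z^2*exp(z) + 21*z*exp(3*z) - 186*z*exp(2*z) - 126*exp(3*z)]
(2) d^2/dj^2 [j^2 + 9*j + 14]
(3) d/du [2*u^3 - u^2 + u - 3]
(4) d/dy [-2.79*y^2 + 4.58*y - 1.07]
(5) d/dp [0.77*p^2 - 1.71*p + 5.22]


(1) = 11*z^3*exp(z) + 4*z^3 + 62*z^2*exp(2*z) - 33*z^2*exp(z) - 18*z^2 + 63*z*exp(3*z) - 310*z*exp(2*z) - 132*z*exp(z) - 357*exp(3*z) - 186*exp(2*z)
(2) = 2
(3) = 6*u^2 - 2*u + 1
(4) = 4.58 - 5.58*y
(5) = 1.54*p - 1.71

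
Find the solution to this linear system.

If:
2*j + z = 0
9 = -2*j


Then:
j = -9/2
z = 9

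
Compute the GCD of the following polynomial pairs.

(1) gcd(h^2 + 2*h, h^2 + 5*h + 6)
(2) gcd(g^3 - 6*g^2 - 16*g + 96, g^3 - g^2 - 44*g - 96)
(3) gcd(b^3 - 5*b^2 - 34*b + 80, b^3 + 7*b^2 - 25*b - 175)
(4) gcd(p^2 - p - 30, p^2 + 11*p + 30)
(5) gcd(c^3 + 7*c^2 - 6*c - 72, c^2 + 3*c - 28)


(1) = h + 2
(2) = gcd((g - 6)*(g - 4)*(g + 4), (g - 8)*(g + 3)*(g + 4)) = g + 4
(3) = gcd((b - 8)*(b - 2)*(b + 5), (b - 5)*(b + 5)*(b + 7)) = b + 5
(4) = gcd((p - 6)*(p + 5), (p + 5)*(p + 6)) = p + 5
(5) = 1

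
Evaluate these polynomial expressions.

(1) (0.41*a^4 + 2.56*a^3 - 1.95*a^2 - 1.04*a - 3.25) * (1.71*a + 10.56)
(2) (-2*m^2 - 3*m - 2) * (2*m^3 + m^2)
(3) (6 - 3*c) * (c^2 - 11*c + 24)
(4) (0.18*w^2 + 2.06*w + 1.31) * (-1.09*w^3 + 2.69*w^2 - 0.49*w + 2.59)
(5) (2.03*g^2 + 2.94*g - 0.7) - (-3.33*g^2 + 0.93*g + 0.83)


(1) = 0.7011*a^5 + 8.7072*a^4 + 23.6991*a^3 - 22.3704*a^2 - 16.5399*a - 34.32
(2) = -4*m^5 - 8*m^4 - 7*m^3 - 2*m^2
(3) = -3*c^3 + 39*c^2 - 138*c + 144
(4) = -0.1962*w^5 - 1.7612*w^4 + 4.0253*w^3 + 2.9807*w^2 + 4.6935*w + 3.3929
(5) = 5.36*g^2 + 2.01*g - 1.53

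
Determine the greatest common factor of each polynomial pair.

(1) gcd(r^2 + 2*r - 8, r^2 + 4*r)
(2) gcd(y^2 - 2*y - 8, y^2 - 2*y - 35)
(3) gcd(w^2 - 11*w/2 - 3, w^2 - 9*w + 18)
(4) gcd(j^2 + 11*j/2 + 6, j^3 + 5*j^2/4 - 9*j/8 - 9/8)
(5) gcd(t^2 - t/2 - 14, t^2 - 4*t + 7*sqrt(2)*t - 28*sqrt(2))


(1) = gcd((r - 2)*(r + 4), r*(r + 4)) = r + 4
(2) = gcd((y - 4)*(y + 2), (y - 7)*(y + 5)) = 1
(3) = w - 6
(4) = gcd((j + 3/2)*(j + 4), (j - 1)*(j + 3/4)*(j + 3/2)) = j + 3/2
(5) = t - 4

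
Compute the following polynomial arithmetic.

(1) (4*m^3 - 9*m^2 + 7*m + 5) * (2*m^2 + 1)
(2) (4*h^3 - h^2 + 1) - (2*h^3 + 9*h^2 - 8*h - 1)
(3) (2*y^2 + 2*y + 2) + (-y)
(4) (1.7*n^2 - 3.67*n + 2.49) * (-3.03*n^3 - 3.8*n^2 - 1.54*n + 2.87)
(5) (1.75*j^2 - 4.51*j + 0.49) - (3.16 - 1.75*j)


(1) = 8*m^5 - 18*m^4 + 18*m^3 + m^2 + 7*m + 5
(2) = 2*h^3 - 10*h^2 + 8*h + 2
(3) = 2*y^2 + y + 2
(4) = -5.151*n^5 + 4.6601*n^4 + 3.7833*n^3 + 1.0688*n^2 - 14.3675*n + 7.1463
(5) = 1.75*j^2 - 2.76*j - 2.67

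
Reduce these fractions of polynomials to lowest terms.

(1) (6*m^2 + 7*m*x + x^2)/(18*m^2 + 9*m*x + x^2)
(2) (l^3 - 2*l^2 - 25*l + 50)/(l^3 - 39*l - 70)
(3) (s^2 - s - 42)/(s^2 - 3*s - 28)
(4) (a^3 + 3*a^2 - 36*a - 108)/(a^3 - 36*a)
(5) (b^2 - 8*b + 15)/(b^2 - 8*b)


(1) = (m + x)/(3*m + x)
(2) = (l^2 - 7*l + 10)/(l^2 - 5*l - 14)
(3) = (s + 6)/(s + 4)
(4) = (a + 3)/a
(5) = (b^2 - 8*b + 15)/(b^2 - 8*b)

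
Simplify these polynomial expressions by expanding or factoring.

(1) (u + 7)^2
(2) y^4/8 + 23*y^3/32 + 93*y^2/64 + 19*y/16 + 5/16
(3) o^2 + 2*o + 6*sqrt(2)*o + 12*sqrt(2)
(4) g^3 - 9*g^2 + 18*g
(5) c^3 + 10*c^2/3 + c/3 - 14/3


(1) = u^2 + 14*u + 49
(2) = (y/4 + 1/2)*(y/2 + 1/4)*(y + 5/4)*(y + 2)
(3) = (o + 2)*(o + 6*sqrt(2))
(4) = g*(g - 6)*(g - 3)
(5) = (c - 1)*(c + 2)*(c + 7/3)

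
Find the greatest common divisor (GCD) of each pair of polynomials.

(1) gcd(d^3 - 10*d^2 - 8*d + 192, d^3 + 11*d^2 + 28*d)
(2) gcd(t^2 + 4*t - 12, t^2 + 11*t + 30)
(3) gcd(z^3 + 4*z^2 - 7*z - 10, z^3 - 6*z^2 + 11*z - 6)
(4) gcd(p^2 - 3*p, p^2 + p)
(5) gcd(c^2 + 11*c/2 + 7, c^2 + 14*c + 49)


(1) = d + 4
(2) = gcd((t - 2)*(t + 6), (t + 5)*(t + 6)) = t + 6
(3) = z - 2
(4) = gcd(p*(p - 3), p*(p + 1)) = p
(5) = gcd((c + 2)*(c + 7/2), (c + 7)^2) = 1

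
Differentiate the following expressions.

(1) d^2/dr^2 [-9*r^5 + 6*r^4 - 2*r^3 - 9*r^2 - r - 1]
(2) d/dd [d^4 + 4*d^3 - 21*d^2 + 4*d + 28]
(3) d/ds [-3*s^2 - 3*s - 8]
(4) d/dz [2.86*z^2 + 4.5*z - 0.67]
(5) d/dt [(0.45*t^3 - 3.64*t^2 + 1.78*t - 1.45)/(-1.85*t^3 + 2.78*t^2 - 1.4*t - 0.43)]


(1) = -180*r^3 + 72*r^2 - 12*r - 18
(2) = 4*d^3 + 12*d^2 - 42*d + 4
(3) = -6*s - 3
(4) = 5.72*z + 4.5
(5) = (-5.483*t^4 + 5.326*t^3 - 8.4804*t^2 + 11.1924*t - 2.7954)/(3.4225*t^6 - 10.286*t^5 + 12.9084*t^4 - 6.193*t^3 - 0.4308*t^2 + 1.204*t + 0.1849)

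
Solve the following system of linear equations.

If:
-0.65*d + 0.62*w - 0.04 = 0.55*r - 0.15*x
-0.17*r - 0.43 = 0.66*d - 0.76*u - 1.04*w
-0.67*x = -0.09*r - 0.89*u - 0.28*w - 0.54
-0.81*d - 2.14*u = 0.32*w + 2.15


Then:
d = 0.202282250350533 - 3.30084972841638*x
r = 0.462954646038215*x + 1.73226081773647
u = 1.74162154011048*x - 1.35238073418795
w = 1.81326921368211 - 3.29181817443488*x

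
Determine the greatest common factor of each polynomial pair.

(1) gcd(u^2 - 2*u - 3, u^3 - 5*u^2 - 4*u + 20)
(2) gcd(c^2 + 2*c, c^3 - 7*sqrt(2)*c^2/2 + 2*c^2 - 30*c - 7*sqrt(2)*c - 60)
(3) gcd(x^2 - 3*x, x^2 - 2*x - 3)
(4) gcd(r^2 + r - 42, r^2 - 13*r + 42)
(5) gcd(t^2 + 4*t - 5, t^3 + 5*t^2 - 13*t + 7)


(1) = gcd((u - 3)*(u + 1), (u - 5)*(u - 2)*(u + 2)) = 1
(2) = gcd(c*(c + 2), (c + 2)*(c - 6*sqrt(2))*(c + 5*sqrt(2)/2)) = c + 2
(3) = gcd(x*(x - 3), (x - 3)*(x + 1)) = x - 3
(4) = gcd((r - 6)*(r + 7), (r - 7)*(r - 6)) = r - 6
(5) = gcd((t - 1)*(t + 5), (t - 1)^2*(t + 7)) = t - 1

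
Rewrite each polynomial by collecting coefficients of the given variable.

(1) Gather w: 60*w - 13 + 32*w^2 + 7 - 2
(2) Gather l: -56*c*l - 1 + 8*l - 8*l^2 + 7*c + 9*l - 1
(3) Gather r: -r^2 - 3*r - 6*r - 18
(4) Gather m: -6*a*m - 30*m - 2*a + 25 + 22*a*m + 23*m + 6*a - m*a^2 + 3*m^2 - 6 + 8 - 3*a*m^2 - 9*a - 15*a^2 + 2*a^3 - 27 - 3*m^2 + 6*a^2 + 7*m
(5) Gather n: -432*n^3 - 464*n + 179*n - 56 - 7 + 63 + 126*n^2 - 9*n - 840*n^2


(1) = 32*w^2 + 60*w - 8
(2) = 7*c - 8*l^2 + l*(17 - 56*c) - 2
(3) = -r^2 - 9*r - 18
(4) = 2*a^3 - 9*a^2 - 3*a*m^2 - 5*a + m*(-a^2 + 16*a)
(5) = -432*n^3 - 714*n^2 - 294*n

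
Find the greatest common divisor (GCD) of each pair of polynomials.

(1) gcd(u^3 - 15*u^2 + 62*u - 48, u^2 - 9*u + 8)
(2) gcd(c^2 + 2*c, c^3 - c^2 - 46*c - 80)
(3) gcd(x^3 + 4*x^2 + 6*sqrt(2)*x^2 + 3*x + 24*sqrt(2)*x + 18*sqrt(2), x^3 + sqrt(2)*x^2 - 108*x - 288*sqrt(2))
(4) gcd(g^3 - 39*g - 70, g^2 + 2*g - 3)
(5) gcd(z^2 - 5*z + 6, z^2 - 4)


(1) = u^2 - 9*u + 8
(2) = gcd(c*(c + 2), (c - 8)*(c + 2)*(c + 5)) = c + 2
(3) = x + 6*sqrt(2)
(4) = 1
(5) = gcd((z - 3)*(z - 2), (z - 2)*(z + 2)) = z - 2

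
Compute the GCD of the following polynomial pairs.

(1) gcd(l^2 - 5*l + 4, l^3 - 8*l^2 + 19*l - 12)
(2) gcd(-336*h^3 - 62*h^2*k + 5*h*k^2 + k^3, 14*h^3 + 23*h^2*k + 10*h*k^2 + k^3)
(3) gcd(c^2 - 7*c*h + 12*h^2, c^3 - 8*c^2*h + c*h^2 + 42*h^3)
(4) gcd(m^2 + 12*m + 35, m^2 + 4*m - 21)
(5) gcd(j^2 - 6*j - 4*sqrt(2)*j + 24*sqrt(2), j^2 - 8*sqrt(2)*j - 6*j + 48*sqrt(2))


(1) = gcd((l - 4)*(l - 1), (l - 4)*(l - 3)*(l - 1)) = l^2 - 5*l + 4
(2) = gcd((-8*h + k)*(6*h + k)*(7*h + k), (h + k)*(2*h + k)*(7*h + k)) = 7*h + k
(3) = gcd((c - 4*h)*(c - 3*h), (c - 7*h)*(c - 3*h)*(c + 2*h)) = c - 3*h
(4) = gcd((m + 5)*(m + 7), (m - 3)*(m + 7)) = m + 7
(5) = gcd((j - 6)*(j - 4*sqrt(2)), (j - 6)*(j - 8*sqrt(2))) = j - 6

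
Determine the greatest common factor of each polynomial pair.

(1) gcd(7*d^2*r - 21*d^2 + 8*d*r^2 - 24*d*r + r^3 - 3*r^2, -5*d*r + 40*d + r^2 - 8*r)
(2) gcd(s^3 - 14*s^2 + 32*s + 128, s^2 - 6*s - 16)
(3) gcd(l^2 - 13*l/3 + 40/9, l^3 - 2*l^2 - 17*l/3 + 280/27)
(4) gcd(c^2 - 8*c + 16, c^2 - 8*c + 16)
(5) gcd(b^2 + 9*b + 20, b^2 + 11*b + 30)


(1) = gcd((d + r)*(7*d + r)*(r - 3), (-5*d + r)*(r - 8)) = 1
(2) = s^2 - 6*s - 16
(3) = gcd((l - 8/3)*(l - 5/3), (l - 8/3)*(l - 5/3)*(l + 7/3)) = l^2 - 13*l/3 + 40/9
(4) = gcd((c - 4)^2, (c - 4)^2) = c^2 - 8*c + 16
(5) = b + 5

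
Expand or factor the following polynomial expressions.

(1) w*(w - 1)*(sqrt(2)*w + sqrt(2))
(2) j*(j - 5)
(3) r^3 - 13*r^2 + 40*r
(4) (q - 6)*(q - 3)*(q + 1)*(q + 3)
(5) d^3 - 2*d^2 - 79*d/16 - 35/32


(1) = sqrt(2)*w^3 - sqrt(2)*w
(2) = j^2 - 5*j
(3) = r*(r - 8)*(r - 5)
(4) = q^4 - 5*q^3 - 15*q^2 + 45*q + 54
(5) = (d - 7/2)*(d + 1/4)*(d + 5/4)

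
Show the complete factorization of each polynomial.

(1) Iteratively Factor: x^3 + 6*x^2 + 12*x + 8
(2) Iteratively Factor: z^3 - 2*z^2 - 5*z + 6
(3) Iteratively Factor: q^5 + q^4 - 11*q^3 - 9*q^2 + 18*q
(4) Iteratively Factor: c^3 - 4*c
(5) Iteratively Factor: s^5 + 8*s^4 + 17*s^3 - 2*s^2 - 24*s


(1) = (x + 2)*(x^2 + 4*x + 4) = (x + 2)^2*(x + 2)
(2) = (z - 1)*(z^2 - z - 6) = (z - 3)*(z - 1)*(z + 2)
(3) = (q)*(q^4 + q^3 - 11*q^2 - 9*q + 18) = q*(q + 2)*(q^3 - q^2 - 9*q + 9) = q*(q - 3)*(q + 2)*(q^2 + 2*q - 3) = q*(q - 3)*(q - 1)*(q + 2)*(q + 3)
(4) = (c + 2)*(c^2 - 2*c) = c*(c + 2)*(c - 2)
(5) = (s + 4)*(s^4 + 4*s^3 + s^2 - 6*s) = s*(s + 4)*(s^3 + 4*s^2 + s - 6) = s*(s + 2)*(s + 4)*(s^2 + 2*s - 3) = s*(s - 1)*(s + 2)*(s + 4)*(s + 3)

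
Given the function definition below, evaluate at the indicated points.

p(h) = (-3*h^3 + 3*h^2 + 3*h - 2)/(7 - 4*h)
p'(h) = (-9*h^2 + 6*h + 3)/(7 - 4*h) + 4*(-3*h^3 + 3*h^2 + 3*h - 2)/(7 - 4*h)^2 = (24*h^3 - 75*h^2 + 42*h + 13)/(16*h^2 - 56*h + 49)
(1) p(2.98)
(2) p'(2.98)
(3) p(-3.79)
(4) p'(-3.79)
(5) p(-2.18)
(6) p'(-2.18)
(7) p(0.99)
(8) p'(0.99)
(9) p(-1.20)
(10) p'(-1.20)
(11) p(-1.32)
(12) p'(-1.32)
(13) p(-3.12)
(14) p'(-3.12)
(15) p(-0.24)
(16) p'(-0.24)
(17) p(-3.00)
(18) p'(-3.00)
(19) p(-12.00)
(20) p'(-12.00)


(1) = 9.31
(2) = 4.43
(3) = 8.71
(4) = -5.15
(5) = 2.34
(6) = -2.77
(7) = 0.33
(8) = 0.47
(9) = 0.33
(10) = -1.34
(11) = 0.50
(12) = -1.51
(13) = 5.59
(14) = -4.16
(15) = -0.31
(16) = -0.03
(17) = 5.11
(18) = -3.98
(19) = 101.42
(20) = -17.44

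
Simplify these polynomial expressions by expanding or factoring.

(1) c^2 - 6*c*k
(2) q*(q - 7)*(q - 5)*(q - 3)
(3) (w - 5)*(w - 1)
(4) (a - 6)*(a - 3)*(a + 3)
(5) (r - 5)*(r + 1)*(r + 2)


(1) = c*(c - 6*k)
(2) = q^4 - 15*q^3 + 71*q^2 - 105*q
(3) = w^2 - 6*w + 5
(4) = a^3 - 6*a^2 - 9*a + 54
(5) = r^3 - 2*r^2 - 13*r - 10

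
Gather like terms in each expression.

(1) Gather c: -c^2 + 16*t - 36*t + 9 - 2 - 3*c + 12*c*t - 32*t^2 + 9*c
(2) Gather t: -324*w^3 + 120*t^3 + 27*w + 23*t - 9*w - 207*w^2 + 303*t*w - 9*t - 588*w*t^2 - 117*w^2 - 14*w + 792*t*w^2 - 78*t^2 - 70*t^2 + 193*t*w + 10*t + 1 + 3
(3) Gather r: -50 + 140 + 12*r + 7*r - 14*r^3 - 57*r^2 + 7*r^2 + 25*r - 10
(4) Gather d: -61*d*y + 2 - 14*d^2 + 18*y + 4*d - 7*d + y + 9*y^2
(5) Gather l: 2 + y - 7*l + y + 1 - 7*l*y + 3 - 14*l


(1) = -c^2 + c*(12*t + 6) - 32*t^2 - 20*t + 7
(2) = 120*t^3 + t^2*(-588*w - 148) + t*(792*w^2 + 496*w + 24) - 324*w^3 - 324*w^2 + 4*w + 4
(3) = -14*r^3 - 50*r^2 + 44*r + 80
(4) = -14*d^2 + d*(-61*y - 3) + 9*y^2 + 19*y + 2
(5) = l*(-7*y - 21) + 2*y + 6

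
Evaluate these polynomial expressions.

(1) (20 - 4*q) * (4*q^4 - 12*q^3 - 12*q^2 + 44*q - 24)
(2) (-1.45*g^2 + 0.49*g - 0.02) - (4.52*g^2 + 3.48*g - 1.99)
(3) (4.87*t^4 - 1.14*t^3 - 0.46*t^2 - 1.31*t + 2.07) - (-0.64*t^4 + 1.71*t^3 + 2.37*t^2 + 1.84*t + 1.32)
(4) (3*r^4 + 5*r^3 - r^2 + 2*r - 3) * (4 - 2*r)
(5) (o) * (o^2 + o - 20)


(1) = -16*q^5 + 128*q^4 - 192*q^3 - 416*q^2 + 976*q - 480
(2) = -5.97*g^2 - 2.99*g + 1.97
(3) = 5.51*t^4 - 2.85*t^3 - 2.83*t^2 - 3.15*t + 0.75
(4) = -6*r^5 + 2*r^4 + 22*r^3 - 8*r^2 + 14*r - 12
(5) = o^3 + o^2 - 20*o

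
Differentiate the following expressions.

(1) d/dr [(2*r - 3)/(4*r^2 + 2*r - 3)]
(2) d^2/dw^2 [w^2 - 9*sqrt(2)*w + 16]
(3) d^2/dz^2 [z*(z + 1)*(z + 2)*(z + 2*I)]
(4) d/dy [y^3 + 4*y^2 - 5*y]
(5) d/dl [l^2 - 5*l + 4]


(1) = 8*r*(3 - r)/(16*r^4 + 16*r^3 - 20*r^2 - 12*r + 9)
(2) = 2
(3) = 12*z^2 + z*(18 + 12*I) + 4 + 12*I
(4) = 3*y^2 + 8*y - 5
(5) = 2*l - 5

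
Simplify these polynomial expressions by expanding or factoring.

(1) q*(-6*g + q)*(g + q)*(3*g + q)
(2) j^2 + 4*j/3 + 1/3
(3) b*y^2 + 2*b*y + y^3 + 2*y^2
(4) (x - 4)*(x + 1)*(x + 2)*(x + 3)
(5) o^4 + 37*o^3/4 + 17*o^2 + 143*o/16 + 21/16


(1) = -18*g^3*q - 21*g^2*q^2 - 2*g*q^3 + q^4
(2) = (j + 1/3)*(j + 1)
(3) = y*(b + y)*(y + 2)
(4) = x^4 + 2*x^3 - 13*x^2 - 38*x - 24
(5) = (o + 1/4)*(o + 1/2)*(o + 3/2)*(o + 7)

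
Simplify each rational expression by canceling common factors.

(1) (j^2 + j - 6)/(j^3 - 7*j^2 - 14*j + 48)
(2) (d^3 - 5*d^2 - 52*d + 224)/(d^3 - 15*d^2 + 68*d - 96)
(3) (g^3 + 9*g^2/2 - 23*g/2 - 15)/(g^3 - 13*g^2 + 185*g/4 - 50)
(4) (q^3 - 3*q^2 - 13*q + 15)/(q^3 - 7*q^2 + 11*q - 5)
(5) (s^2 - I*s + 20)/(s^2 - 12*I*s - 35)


(1) = 1/(j - 8)
(2) = (d + 7)/(d - 3)
(3) = (2*g^2 + 14*g + 12)/(2*g^2 - 21*g + 40)
(4) = (q + 3)/(q - 1)
(5) = (s + 4*I)/(s - 7*I)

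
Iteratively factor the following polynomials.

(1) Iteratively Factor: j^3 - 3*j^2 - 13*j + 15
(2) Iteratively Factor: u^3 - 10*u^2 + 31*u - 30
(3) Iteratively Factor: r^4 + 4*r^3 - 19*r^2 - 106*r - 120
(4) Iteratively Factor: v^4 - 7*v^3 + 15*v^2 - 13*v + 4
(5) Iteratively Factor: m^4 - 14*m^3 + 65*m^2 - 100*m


(1) = (j - 1)*(j^2 - 2*j - 15) = (j - 5)*(j - 1)*(j + 3)
(2) = (u - 2)*(u^2 - 8*u + 15) = (u - 3)*(u - 2)*(u - 5)
(3) = (r + 3)*(r^3 + r^2 - 22*r - 40) = (r - 5)*(r + 3)*(r^2 + 6*r + 8) = (r - 5)*(r + 2)*(r + 3)*(r + 4)
(4) = (v - 4)*(v^3 - 3*v^2 + 3*v - 1) = (v - 4)*(v - 1)*(v^2 - 2*v + 1) = (v - 4)*(v - 1)^2*(v - 1)
(5) = (m - 4)*(m^3 - 10*m^2 + 25*m) = (m - 5)*(m - 4)*(m^2 - 5*m) = (m - 5)^2*(m - 4)*(m)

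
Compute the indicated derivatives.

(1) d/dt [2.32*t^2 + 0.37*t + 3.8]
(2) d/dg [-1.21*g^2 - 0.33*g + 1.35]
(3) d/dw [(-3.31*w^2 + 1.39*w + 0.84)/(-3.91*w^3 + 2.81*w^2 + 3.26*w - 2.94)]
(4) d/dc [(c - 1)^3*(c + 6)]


(1) = 4.64*t + 0.37
(2) = -2.42*g - 0.33
(3) = (-12.9421*w^4 + 10.8698*w^3 - 4.8433*w^2 + 14.742*w - 6.825)/(15.2881*w^6 - 21.9742*w^5 - 17.5971*w^4 + 41.312*w^3 - 5.8952*w^2 - 19.1688*w + 8.6436)
(4) = (c - 1)^2*(4*c + 17)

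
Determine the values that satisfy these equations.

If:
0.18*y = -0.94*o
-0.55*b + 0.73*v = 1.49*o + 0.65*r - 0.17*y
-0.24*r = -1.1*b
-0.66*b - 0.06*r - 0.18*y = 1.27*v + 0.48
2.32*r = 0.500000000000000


Then:
b = 0.05
o = -0.25
r = 0.22
v = -0.60
y = 1.33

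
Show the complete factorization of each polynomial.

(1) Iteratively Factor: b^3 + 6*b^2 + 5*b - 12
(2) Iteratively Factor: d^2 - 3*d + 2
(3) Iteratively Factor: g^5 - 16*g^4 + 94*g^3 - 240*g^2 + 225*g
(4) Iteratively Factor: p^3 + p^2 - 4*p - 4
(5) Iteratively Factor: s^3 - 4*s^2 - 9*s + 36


(1) = (b + 4)*(b^2 + 2*b - 3) = (b - 1)*(b + 4)*(b + 3)
(2) = (d - 2)*(d - 1)
(3) = (g - 5)*(g^4 - 11*g^3 + 39*g^2 - 45*g) = g*(g - 5)*(g^3 - 11*g^2 + 39*g - 45) = g*(g - 5)*(g - 3)*(g^2 - 8*g + 15) = g*(g - 5)*(g - 3)^2*(g - 5)
(4) = (p + 1)*(p^2 - 4) = (p - 2)*(p + 1)*(p + 2)
(5) = (s - 4)*(s^2 - 9) = (s - 4)*(s + 3)*(s - 3)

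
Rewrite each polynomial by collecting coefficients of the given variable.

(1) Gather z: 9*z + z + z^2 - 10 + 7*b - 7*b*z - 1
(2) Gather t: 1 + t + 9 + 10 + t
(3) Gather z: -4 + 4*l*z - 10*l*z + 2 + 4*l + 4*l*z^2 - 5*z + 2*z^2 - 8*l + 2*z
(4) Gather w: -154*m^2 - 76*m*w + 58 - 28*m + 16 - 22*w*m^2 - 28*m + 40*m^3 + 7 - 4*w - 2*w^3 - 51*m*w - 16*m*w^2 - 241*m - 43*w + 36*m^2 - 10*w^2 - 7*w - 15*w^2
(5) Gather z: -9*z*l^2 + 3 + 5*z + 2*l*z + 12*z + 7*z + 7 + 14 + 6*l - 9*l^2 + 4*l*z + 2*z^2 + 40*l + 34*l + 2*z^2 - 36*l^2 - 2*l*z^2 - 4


(1) = 7*b + z^2 + z*(10 - 7*b) - 11
(2) = 2*t + 20
(3) = -4*l + z^2*(4*l + 2) + z*(-6*l - 3) - 2
(4) = 40*m^3 - 118*m^2 - 297*m - 2*w^3 + w^2*(-16*m - 25) + w*(-22*m^2 - 127*m - 54) + 81
(5) = -45*l^2 + 80*l + z^2*(4 - 2*l) + z*(-9*l^2 + 6*l + 24) + 20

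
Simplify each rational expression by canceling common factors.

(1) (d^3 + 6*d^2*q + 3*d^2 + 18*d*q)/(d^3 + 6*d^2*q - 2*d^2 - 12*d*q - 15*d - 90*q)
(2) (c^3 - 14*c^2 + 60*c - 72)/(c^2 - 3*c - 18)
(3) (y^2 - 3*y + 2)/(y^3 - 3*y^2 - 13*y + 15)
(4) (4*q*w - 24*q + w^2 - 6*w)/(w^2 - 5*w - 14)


(1) = d/(d - 5)
(2) = (c^2 - 8*c + 12)/(c + 3)
(3) = (y - 2)/(y^2 - 2*y - 15)
(4) = (4*q*w - 24*q + w^2 - 6*w)/(w^2 - 5*w - 14)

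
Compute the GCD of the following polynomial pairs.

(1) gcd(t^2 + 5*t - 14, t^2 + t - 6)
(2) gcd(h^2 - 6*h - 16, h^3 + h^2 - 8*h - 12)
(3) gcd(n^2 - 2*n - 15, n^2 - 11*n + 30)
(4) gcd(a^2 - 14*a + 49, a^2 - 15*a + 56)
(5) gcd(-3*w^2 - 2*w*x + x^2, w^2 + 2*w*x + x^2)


(1) = gcd((t - 2)*(t + 7), (t - 2)*(t + 3)) = t - 2
(2) = h + 2
(3) = gcd((n - 5)*(n + 3), (n - 6)*(n - 5)) = n - 5
(4) = a - 7
(5) = w + x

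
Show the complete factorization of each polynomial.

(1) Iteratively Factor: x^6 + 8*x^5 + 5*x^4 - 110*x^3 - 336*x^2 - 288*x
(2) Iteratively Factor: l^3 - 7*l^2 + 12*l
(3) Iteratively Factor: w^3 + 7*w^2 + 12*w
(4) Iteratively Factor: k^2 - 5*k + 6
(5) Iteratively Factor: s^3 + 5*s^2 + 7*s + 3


(1) = (x + 3)*(x^5 + 5*x^4 - 10*x^3 - 80*x^2 - 96*x) = (x - 4)*(x + 3)*(x^4 + 9*x^3 + 26*x^2 + 24*x) = (x - 4)*(x + 3)*(x + 4)*(x^3 + 5*x^2 + 6*x) = (x - 4)*(x + 2)*(x + 3)*(x + 4)*(x^2 + 3*x) = x*(x - 4)*(x + 2)*(x + 3)*(x + 4)*(x + 3)
(2) = (l)*(l^2 - 7*l + 12) = l*(l - 4)*(l - 3)
(3) = (w)*(w^2 + 7*w + 12) = w*(w + 4)*(w + 3)
(4) = (k - 2)*(k - 3)
(5) = (s + 1)*(s^2 + 4*s + 3) = (s + 1)^2*(s + 3)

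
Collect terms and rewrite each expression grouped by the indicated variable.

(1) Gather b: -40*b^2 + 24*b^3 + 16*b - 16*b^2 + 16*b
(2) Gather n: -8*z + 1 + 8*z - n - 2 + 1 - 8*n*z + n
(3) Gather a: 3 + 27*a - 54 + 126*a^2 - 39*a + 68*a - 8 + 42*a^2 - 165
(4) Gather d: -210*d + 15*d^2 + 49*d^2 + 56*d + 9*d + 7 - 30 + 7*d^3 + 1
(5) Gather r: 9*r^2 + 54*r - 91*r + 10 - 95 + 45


(1) = 24*b^3 - 56*b^2 + 32*b
(2) = -8*n*z
(3) = 168*a^2 + 56*a - 224
(4) = 7*d^3 + 64*d^2 - 145*d - 22
(5) = 9*r^2 - 37*r - 40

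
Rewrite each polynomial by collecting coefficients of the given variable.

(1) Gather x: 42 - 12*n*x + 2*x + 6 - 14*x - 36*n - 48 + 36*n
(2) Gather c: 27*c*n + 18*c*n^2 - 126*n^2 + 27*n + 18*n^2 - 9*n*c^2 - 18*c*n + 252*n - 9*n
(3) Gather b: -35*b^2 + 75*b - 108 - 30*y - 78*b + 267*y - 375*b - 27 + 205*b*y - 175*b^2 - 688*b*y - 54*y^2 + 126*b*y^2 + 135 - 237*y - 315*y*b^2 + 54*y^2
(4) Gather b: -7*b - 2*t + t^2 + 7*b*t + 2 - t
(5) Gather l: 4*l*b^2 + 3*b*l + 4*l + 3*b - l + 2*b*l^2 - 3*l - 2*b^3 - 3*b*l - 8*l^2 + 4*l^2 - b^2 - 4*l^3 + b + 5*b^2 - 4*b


(1) = x*(-12*n - 12)
(2) = -9*c^2*n + c*(18*n^2 + 9*n) - 108*n^2 + 270*n
(3) = b^2*(-315*y - 210) + b*(126*y^2 - 483*y - 378)
(4) = b*(7*t - 7) + t^2 - 3*t + 2
(5) = -2*b^3 + 4*b^2*l + 4*b^2 - 4*l^3 + l^2*(2*b - 4)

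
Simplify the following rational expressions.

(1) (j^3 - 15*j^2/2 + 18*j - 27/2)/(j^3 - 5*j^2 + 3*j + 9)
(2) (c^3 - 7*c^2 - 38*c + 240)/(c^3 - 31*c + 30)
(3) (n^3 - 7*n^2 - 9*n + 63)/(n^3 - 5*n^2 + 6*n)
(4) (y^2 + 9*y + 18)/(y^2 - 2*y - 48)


(1) = (2*j - 3)/(2*j + 2)
(2) = (c - 8)/(c - 1)
(3) = (n^2 - 4*n - 21)/(n^2 - 2*n)
(4) = (y + 3)/(y - 8)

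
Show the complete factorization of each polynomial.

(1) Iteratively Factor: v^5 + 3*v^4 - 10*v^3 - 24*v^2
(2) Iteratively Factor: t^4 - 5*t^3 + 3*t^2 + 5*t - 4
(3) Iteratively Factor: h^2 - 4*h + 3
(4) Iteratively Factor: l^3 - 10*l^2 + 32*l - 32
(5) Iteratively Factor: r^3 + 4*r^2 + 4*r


(1) = (v - 3)*(v^4 + 6*v^3 + 8*v^2) = (v - 3)*(v + 2)*(v^3 + 4*v^2) = v*(v - 3)*(v + 2)*(v^2 + 4*v) = v^2*(v - 3)*(v + 2)*(v + 4)
(2) = (t - 1)*(t^3 - 4*t^2 - t + 4) = (t - 4)*(t - 1)*(t^2 - 1) = (t - 4)*(t - 1)^2*(t + 1)
(3) = (h - 1)*(h - 3)
(4) = (l - 2)*(l^2 - 8*l + 16) = (l - 4)*(l - 2)*(l - 4)
(5) = (r)*(r^2 + 4*r + 4) = r*(r + 2)*(r + 2)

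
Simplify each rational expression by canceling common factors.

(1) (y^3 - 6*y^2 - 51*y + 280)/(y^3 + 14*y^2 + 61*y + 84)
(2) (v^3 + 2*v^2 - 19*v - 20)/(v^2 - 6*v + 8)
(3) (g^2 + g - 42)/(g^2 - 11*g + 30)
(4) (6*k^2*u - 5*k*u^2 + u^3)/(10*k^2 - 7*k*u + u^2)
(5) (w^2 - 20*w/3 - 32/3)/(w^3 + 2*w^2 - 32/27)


(1) = (y^2 - 13*y + 40)/(y^2 + 7*y + 12)
(2) = (v^2 + 6*v + 5)/(v - 2)
(3) = (g + 7)/(g - 5)
(4) = (-3*k*u + u^2)/(-5*k + u)
(5) = (9*w - 72)/(9*w^2 + 6*w - 8)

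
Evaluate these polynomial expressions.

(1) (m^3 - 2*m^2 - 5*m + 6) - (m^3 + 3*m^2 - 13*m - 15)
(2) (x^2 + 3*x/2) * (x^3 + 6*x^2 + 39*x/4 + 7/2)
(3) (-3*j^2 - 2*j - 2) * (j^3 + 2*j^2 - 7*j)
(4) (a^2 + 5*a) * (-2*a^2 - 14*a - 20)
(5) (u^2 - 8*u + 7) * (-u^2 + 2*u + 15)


(1) = -5*m^2 + 8*m + 21
(2) = x^5 + 15*x^4/2 + 75*x^3/4 + 145*x^2/8 + 21*x/4
(3) = -3*j^5 - 8*j^4 + 15*j^3 + 10*j^2 + 14*j
(4) = -2*a^4 - 24*a^3 - 90*a^2 - 100*a
(5) = -u^4 + 10*u^3 - 8*u^2 - 106*u + 105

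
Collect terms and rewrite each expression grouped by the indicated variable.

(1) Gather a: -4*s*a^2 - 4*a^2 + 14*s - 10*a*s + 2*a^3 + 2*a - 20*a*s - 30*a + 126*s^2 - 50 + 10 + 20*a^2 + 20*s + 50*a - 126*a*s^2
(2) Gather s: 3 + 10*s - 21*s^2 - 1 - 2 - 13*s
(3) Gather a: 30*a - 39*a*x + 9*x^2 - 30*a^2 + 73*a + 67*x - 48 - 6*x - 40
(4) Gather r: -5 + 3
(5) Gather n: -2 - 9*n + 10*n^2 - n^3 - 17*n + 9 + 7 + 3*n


(1) = 2*a^3 + a^2*(16 - 4*s) + a*(-126*s^2 - 30*s + 22) + 126*s^2 + 34*s - 40
(2) = -21*s^2 - 3*s
(3) = -30*a^2 + a*(103 - 39*x) + 9*x^2 + 61*x - 88
(4) = -2
(5) = -n^3 + 10*n^2 - 23*n + 14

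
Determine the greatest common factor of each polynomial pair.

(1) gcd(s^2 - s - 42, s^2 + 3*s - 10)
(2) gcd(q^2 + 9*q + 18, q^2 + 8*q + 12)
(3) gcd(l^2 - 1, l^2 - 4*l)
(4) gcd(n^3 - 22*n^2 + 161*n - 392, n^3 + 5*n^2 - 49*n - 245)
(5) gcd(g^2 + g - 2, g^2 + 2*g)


(1) = gcd((s - 7)*(s + 6), (s - 2)*(s + 5)) = 1
(2) = q + 6
(3) = 1
(4) = gcd((n - 8)*(n - 7)^2, (n - 7)*(n + 5)*(n + 7)) = n - 7
(5) = g + 2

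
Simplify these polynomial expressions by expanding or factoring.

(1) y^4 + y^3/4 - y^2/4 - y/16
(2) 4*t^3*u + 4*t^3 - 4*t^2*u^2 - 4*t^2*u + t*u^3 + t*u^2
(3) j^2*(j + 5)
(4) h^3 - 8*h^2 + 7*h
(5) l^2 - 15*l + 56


(1) = y*(y - 1/2)*(y + 1/4)*(y + 1/2)
(2) = (-2*t + u)^2*(t*u + t)
(3) = j^3 + 5*j^2
(4) = h*(h - 7)*(h - 1)
(5) = (l - 8)*(l - 7)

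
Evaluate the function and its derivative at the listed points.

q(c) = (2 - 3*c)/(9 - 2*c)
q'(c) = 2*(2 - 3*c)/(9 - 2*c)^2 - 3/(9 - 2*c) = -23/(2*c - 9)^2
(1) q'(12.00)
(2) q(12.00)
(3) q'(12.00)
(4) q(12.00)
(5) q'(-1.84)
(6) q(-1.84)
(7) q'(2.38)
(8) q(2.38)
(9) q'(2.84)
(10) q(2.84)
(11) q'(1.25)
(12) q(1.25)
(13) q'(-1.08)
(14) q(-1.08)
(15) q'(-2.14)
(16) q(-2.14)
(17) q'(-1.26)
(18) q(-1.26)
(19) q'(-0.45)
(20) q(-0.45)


(1) = -0.10
(2) = 2.27
(3) = -0.10
(4) = 2.27
(5) = -0.14
(6) = 0.59
(7) = -1.28
(8) = -1.21
(9) = -2.09
(10) = -1.96
(11) = -0.54
(12) = -0.27
(13) = -0.18
(14) = 0.47
(15) = -0.13
(16) = 0.63
(17) = -0.17
(18) = 0.50
(19) = -0.23
(20) = 0.34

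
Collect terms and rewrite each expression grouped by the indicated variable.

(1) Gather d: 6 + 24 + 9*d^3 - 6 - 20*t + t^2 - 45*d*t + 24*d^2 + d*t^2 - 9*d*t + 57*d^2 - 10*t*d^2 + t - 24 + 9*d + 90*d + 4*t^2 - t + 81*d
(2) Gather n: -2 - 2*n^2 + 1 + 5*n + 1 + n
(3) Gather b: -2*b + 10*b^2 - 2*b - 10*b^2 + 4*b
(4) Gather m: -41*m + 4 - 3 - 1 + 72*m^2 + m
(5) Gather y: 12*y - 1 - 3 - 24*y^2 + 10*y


(1) = 9*d^3 + d^2*(81 - 10*t) + d*(t^2 - 54*t + 180) + 5*t^2 - 20*t
(2) = -2*n^2 + 6*n
(3) = 0
(4) = 72*m^2 - 40*m
(5) = -24*y^2 + 22*y - 4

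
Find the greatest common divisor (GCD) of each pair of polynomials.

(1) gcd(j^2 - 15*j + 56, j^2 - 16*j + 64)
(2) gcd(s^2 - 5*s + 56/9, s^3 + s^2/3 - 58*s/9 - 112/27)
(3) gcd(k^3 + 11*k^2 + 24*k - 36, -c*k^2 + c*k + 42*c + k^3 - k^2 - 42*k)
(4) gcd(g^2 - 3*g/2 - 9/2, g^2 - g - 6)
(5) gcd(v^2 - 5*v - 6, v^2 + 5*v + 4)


(1) = gcd((j - 8)*(j - 7), (j - 8)^2) = j - 8
(2) = s - 8/3
(3) = k + 6
(4) = g - 3
(5) = v + 1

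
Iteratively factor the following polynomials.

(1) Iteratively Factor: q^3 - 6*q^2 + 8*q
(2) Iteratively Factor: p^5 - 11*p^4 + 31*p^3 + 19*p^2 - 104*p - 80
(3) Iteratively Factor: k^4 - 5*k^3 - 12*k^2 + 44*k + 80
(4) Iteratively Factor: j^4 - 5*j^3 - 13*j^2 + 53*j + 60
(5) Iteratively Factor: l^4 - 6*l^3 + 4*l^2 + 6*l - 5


(1) = (q - 4)*(q^2 - 2*q) = q*(q - 4)*(q - 2)
(2) = (p + 1)*(p^4 - 12*p^3 + 43*p^2 - 24*p - 80) = (p - 4)*(p + 1)*(p^3 - 8*p^2 + 11*p + 20) = (p - 4)^2*(p + 1)*(p^2 - 4*p - 5) = (p - 4)^2*(p + 1)^2*(p - 5)
(3) = (k - 4)*(k^3 - k^2 - 16*k - 20) = (k - 4)*(k + 2)*(k^2 - 3*k - 10) = (k - 5)*(k - 4)*(k + 2)*(k + 2)
(4) = (j - 4)*(j^3 - j^2 - 17*j - 15) = (j - 5)*(j - 4)*(j^2 + 4*j + 3) = (j - 5)*(j - 4)*(j + 1)*(j + 3)
(5) = (l - 5)*(l^3 - l^2 - l + 1) = (l - 5)*(l + 1)*(l^2 - 2*l + 1) = (l - 5)*(l - 1)*(l + 1)*(l - 1)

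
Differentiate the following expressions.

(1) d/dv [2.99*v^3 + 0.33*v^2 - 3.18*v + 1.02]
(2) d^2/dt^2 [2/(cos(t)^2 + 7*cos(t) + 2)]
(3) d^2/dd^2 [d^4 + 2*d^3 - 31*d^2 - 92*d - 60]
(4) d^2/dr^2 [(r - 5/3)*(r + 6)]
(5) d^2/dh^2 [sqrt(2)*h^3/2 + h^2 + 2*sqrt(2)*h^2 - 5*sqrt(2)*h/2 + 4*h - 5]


(1) = 8.97*v^2 + 0.66*v - 3.18
(2) = 2*(-4*sin(t)^4 + 43*sin(t)^2 + 161*cos(t)/4 - 21*cos(3*t)/4 + 55)/(-sin(t)^2 + 7*cos(t) + 3)^3
(3) = 12*d^2 + 12*d - 62
(4) = 2
(5) = 3*sqrt(2)*h + 2 + 4*sqrt(2)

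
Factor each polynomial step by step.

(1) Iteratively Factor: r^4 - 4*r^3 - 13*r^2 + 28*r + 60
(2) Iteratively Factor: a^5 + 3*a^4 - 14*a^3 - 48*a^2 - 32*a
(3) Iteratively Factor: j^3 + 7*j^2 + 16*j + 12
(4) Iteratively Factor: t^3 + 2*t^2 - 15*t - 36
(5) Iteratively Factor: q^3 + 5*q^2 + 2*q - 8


(1) = (r - 5)*(r^3 + r^2 - 8*r - 12) = (r - 5)*(r + 2)*(r^2 - r - 6) = (r - 5)*(r + 2)^2*(r - 3)
(2) = (a - 4)*(a^4 + 7*a^3 + 14*a^2 + 8*a) = (a - 4)*(a + 2)*(a^3 + 5*a^2 + 4*a) = a*(a - 4)*(a + 2)*(a^2 + 5*a + 4) = a*(a - 4)*(a + 2)*(a + 4)*(a + 1)
(3) = (j + 3)*(j^2 + 4*j + 4) = (j + 2)*(j + 3)*(j + 2)
(4) = (t + 3)*(t^2 - t - 12) = (t - 4)*(t + 3)*(t + 3)
(5) = (q + 4)*(q^2 + q - 2) = (q + 2)*(q + 4)*(q - 1)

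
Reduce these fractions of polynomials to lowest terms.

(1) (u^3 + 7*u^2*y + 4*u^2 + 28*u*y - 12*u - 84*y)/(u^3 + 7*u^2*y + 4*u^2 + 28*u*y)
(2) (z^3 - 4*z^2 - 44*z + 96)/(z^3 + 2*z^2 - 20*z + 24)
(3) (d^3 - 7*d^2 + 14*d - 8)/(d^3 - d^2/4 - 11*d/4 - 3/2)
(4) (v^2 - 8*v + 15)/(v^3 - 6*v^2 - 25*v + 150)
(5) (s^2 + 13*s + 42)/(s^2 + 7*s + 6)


(1) = (u^2 + 4*u - 12)/(u^2 + 4*u)
(2) = (z - 8)/(z - 2)
(3) = (4*d^2 - 20*d + 16)/(4*d^2 + 7*d + 3)
(4) = (v - 3)/(v^2 - v - 30)
(5) = (s + 7)/(s + 1)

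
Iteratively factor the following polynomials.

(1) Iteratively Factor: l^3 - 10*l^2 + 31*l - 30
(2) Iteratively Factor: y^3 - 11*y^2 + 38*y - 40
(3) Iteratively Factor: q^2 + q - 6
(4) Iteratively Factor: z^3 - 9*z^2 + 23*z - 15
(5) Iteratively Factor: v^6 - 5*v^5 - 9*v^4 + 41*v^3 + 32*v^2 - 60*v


(1) = (l - 2)*(l^2 - 8*l + 15) = (l - 3)*(l - 2)*(l - 5)
(2) = (y - 4)*(y^2 - 7*y + 10) = (y - 4)*(y - 2)*(y - 5)
(3) = (q + 3)*(q - 2)
(4) = (z - 5)*(z^2 - 4*z + 3) = (z - 5)*(z - 1)*(z - 3)
(5) = (v - 3)*(v^5 - 2*v^4 - 15*v^3 - 4*v^2 + 20*v) = (v - 5)*(v - 3)*(v^4 + 3*v^3 - 4*v) = (v - 5)*(v - 3)*(v - 1)*(v^3 + 4*v^2 + 4*v) = (v - 5)*(v - 3)*(v - 1)*(v + 2)*(v^2 + 2*v) = v*(v - 5)*(v - 3)*(v - 1)*(v + 2)*(v + 2)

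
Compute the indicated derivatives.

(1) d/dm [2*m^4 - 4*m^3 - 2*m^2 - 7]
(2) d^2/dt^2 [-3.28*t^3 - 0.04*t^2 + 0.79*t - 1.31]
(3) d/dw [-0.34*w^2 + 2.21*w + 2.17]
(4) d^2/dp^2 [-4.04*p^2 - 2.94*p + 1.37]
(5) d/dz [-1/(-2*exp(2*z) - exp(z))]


(1) = 4*m*(2*m^2 - 3*m - 1)
(2) = -19.68*t - 0.08
(3) = 2.21 - 0.68*w
(4) = -8.08000000000000
(5) = (-4*exp(z) - 1)*exp(-z)/(2*exp(z) + 1)^2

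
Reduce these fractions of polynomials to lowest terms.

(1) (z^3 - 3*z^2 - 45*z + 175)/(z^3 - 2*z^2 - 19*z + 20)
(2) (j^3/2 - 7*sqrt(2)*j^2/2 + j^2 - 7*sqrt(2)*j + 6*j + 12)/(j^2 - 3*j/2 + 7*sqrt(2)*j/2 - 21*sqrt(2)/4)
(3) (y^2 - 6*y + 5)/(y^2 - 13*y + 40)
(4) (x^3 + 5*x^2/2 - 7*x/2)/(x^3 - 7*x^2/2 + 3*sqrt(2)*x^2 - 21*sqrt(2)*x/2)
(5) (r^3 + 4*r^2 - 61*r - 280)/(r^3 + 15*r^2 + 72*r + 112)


(1) = (z^2 + 2*z - 35)/(z^2 + 3*z - 4)
(2) = (4*j^3 + j^2*(8 - 28*sqrt(2)) + j*(48 - 56*sqrt(2)) + 96)/(8*j^2 + j*(-12 + 28*sqrt(2)) - 42*sqrt(2))
(3) = (y - 1)/(y - 8)
(4) = (4*x^2 + 10*x - 14)/(4*x^2 + x*(-14 + 12*sqrt(2)) - 42*sqrt(2))
(5) = (r^2 - 3*r - 40)/(r^2 + 8*r + 16)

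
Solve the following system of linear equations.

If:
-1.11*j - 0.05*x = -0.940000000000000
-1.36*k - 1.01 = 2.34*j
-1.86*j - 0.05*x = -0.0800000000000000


Then:
j = -1.15
k = 1.23
x = 44.26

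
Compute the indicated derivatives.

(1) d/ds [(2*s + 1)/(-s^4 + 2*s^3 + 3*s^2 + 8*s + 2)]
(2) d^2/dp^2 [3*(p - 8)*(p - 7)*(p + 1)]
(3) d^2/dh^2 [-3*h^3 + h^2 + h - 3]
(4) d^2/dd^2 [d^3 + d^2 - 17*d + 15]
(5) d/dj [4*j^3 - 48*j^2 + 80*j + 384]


(1) = 2*(3*s^4 - 2*s^3 - 6*s^2 - 3*s - 2)/(s^8 - 4*s^7 - 2*s^6 - 4*s^5 + 37*s^4 + 56*s^3 + 76*s^2 + 32*s + 4)
(2) = 18*p - 84
(3) = 2 - 18*h
(4) = 6*d + 2
(5) = 12*j^2 - 96*j + 80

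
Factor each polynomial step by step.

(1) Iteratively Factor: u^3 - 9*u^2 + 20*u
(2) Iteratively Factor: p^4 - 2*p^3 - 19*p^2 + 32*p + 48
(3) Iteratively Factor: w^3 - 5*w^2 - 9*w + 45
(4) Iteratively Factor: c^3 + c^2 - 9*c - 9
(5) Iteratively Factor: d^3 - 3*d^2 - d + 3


(1) = (u - 4)*(u^2 - 5*u) = (u - 5)*(u - 4)*(u)
(2) = (p - 4)*(p^3 + 2*p^2 - 11*p - 12) = (p - 4)*(p + 1)*(p^2 + p - 12) = (p - 4)*(p + 1)*(p + 4)*(p - 3)
(3) = (w - 3)*(w^2 - 2*w - 15) = (w - 3)*(w + 3)*(w - 5)
(4) = (c + 1)*(c^2 - 9) = (c - 3)*(c + 1)*(c + 3)
(5) = (d - 3)*(d^2 - 1) = (d - 3)*(d - 1)*(d + 1)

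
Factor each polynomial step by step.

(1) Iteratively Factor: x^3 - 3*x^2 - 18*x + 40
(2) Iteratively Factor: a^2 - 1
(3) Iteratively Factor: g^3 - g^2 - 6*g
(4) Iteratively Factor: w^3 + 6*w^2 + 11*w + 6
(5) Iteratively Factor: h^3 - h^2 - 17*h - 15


(1) = (x - 2)*(x^2 - x - 20) = (x - 2)*(x + 4)*(x - 5)
(2) = (a - 1)*(a + 1)
(3) = (g + 2)*(g^2 - 3*g) = g*(g + 2)*(g - 3)
(4) = (w + 1)*(w^2 + 5*w + 6) = (w + 1)*(w + 3)*(w + 2)
(5) = (h + 3)*(h^2 - 4*h - 5) = (h - 5)*(h + 3)*(h + 1)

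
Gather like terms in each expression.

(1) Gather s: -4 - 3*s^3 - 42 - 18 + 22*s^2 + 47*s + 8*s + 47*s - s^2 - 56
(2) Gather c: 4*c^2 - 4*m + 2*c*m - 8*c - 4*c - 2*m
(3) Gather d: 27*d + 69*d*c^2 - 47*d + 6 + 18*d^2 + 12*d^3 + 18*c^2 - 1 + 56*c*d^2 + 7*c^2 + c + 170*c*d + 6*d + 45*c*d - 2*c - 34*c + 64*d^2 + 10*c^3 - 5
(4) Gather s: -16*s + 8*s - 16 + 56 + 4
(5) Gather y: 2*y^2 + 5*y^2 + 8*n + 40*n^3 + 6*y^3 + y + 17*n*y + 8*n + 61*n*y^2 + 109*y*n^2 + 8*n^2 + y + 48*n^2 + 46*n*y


(1) = -3*s^3 + 21*s^2 + 102*s - 120
(2) = 4*c^2 + c*(2*m - 12) - 6*m
(3) = 10*c^3 + 25*c^2 - 35*c + 12*d^3 + d^2*(56*c + 82) + d*(69*c^2 + 215*c - 14)
(4) = 44 - 8*s
(5) = 40*n^3 + 56*n^2 + 16*n + 6*y^3 + y^2*(61*n + 7) + y*(109*n^2 + 63*n + 2)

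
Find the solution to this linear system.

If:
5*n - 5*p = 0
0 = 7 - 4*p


Then:
n = 7/4
p = 7/4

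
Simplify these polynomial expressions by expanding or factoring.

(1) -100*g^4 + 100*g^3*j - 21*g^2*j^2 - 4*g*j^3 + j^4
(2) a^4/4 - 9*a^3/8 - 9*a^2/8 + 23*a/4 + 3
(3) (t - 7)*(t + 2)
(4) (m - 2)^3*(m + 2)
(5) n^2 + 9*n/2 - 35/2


(1) = (-5*g + j)*(-2*g + j)^2*(5*g + j)
(2) = (a/4 + 1/2)*(a - 4)*(a - 3)*(a + 1/2)
(3) = t^2 - 5*t - 14
(4) = m^4 - 4*m^3 + 16*m - 16
(5) = (n - 5/2)*(n + 7)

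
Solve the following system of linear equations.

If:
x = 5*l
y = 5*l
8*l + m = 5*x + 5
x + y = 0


Then:
l = 0
m = 5
x = 0
y = 0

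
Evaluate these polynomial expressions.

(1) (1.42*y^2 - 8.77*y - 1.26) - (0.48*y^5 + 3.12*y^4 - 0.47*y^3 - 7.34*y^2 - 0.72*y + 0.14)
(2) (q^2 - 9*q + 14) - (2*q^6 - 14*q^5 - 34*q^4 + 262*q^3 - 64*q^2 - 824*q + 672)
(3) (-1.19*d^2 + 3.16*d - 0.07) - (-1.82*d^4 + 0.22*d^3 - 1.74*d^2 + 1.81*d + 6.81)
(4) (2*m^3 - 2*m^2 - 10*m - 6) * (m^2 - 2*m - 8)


(1) = -0.48*y^5 - 3.12*y^4 + 0.47*y^3 + 8.76*y^2 - 8.05*y - 1.4
(2) = -2*q^6 + 14*q^5 + 34*q^4 - 262*q^3 + 65*q^2 + 815*q - 658
(3) = 1.82*d^4 - 0.22*d^3 + 0.55*d^2 + 1.35*d - 6.88
(4) = 2*m^5 - 6*m^4 - 22*m^3 + 30*m^2 + 92*m + 48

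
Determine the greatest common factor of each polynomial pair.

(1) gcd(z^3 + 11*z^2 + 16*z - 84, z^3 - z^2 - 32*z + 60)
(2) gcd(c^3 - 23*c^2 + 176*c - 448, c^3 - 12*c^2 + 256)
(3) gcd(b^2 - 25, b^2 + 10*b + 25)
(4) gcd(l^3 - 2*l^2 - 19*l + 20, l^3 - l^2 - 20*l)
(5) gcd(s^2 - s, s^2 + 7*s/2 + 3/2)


(1) = gcd((z - 2)*(z + 6)*(z + 7), (z - 5)*(z - 2)*(z + 6)) = z^2 + 4*z - 12
(2) = gcd((c - 8)^2*(c - 7), (c - 8)^2*(c + 4)) = c^2 - 16*c + 64
(3) = gcd((b - 5)*(b + 5), (b + 5)^2) = b + 5
(4) = gcd((l - 5)*(l - 1)*(l + 4), l*(l - 5)*(l + 4)) = l^2 - l - 20
(5) = gcd(s*(s - 1), (s + 1/2)*(s + 3)) = 1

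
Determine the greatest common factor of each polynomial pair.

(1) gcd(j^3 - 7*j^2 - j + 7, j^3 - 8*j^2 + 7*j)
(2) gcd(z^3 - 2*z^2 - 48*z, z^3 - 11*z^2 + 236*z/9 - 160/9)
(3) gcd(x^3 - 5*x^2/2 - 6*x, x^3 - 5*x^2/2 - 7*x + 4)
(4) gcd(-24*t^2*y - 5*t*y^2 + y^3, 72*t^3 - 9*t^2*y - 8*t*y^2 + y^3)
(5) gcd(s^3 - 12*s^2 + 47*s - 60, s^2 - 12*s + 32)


(1) = gcd((j - 7)*(j - 1)*(j + 1), j*(j - 7)*(j - 1)) = j^2 - 8*j + 7
(2) = gcd(z*(z - 8)*(z + 6), (z - 8)*(z - 5/3)*(z - 4/3)) = z - 8
(3) = gcd(x*(x - 4)*(x + 3/2), (x - 4)*(x - 1/2)*(x + 2)) = x - 4
(4) = -24*t^2 - 5*t*y + y^2
(5) = s - 4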